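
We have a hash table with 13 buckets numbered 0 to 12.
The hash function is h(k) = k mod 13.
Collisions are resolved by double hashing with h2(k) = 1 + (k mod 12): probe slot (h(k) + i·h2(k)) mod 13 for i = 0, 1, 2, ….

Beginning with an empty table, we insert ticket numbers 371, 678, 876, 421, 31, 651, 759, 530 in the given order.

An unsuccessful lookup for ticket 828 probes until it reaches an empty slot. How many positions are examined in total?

3

371: h=7 => slot 7
678: h=2 => slot 2
876: h=5 => slot 5
421: h=5, h2=2, probe 5,7,9 => slot 9
31: h=5, h2=8, probe 5,0 => slot 0
651: h=1 => slot 1
759: h=5, h2=4, probe 5,9,0,4 => slot 4
530: h=10 => slot 10
Table: [31, 651, 678, -, 759, 876, -, 371, -, 421, 530, -, -]
Lookup 828: h=9, h2=1, probe 9,10,11 → slot 11 empty, not found.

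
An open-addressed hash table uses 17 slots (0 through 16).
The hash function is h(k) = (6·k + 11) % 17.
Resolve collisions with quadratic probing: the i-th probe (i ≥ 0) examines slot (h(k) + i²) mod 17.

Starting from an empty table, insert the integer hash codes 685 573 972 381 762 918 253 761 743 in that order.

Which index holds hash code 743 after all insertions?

685 hashes to 7; slot 7 is free → place at 7.
573 hashes to 15; slot 15 is free → place at 15.
972 hashes to 12; slot 12 is free → place at 12.
381 hashes to 2; slot 2 is free → place at 2.
762 hashes to 10; slot 10 is free → place at 10.
918 hashes to 11; slot 11 is free → place at 11.
253 hashes to 16; slot 16 is free → place at 16.
761 hashes to 4; slot 4 is free → place at 4.
743 hashes to 15; 15,16,2,7 taken → place at 14.
Table: [—, —, 381, —, 761, —, —, 685, —, —, 762, 918, 972, —, 743, 573, 253]

14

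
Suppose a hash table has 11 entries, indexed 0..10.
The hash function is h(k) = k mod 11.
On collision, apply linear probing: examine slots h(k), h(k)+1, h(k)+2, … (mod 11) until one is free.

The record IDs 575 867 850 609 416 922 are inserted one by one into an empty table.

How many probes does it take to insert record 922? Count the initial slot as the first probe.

3

Insert 575: h=3, slot 3 empty → index 3.
Insert 867: h=9, slot 9 empty → index 9.
Insert 850: h=3, slot 3 occupied → index 4.
Insert 609: h=4, slot 4 occupied → index 5.
Insert 416: h=9, slot 9 occupied → index 10.
Insert 922: h=9, slots 9,10 occupied → index 0.
Table: [922, ., ., 575, 850, 609, ., ., ., 867, 416]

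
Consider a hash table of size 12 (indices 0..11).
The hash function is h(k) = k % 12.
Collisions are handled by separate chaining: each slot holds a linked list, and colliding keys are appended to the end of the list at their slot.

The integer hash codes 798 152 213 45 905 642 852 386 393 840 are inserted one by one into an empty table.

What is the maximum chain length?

798 → bucket 6
152 → bucket 8
213 → bucket 9
45 → bucket 9 (collision)
905 → bucket 5
642 → bucket 6 (collision)
852 → bucket 0
386 → bucket 2
393 → bucket 9 (collision)
840 → bucket 0 (collision)
Final buckets:
0: 852 -> 840
1: _
2: 386
3: _
4: _
5: 905
6: 798 -> 642
7: _
8: 152
9: 213 -> 45 -> 393
10: _
11: _

3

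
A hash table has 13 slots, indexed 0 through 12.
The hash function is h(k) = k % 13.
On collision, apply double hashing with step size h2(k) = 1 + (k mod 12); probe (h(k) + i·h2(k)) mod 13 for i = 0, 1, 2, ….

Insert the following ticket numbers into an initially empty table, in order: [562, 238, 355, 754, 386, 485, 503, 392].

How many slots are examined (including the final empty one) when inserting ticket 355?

562: h=3 -> slot 3
238: h=4 -> slot 4
355: h=4, h2=8, probe 4,12 -> slot 12
754: h=0 -> slot 0
386: h=9 -> slot 9
485: h=4, h2=6, probe 4,10 -> slot 10
503: h=9, h2=12, probe 9,8 -> slot 8
392: h=2 -> slot 2
Table: [754, ., 392, 562, 238, ., ., ., 503, 386, 485, ., 355]

2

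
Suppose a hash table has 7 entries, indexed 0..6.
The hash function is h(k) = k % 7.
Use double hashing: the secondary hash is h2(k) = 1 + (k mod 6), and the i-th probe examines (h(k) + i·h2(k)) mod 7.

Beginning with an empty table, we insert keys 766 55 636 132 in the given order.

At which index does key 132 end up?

Insert 766: h=3, slot 3 empty -> index 3.
Insert 55: h=6, slot 6 empty -> index 6.
Insert 636: h=6, h2=1, slot 6 occupied -> index 0.
Insert 132: h=6, h2=1, slots 6,0 occupied -> index 1.
Table: [636, 132, -, 766, -, -, 55]

1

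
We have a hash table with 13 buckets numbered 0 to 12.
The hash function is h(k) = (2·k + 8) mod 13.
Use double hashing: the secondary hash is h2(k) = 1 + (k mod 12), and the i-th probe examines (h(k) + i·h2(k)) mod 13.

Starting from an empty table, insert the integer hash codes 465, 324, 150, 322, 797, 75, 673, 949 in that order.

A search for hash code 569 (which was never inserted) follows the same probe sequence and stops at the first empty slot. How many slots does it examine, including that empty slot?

3

465 hashes to 2; slot 2 is free => place at 2.
324 hashes to 6; slot 6 is free => place at 6.
150 hashes to 9; slot 9 is free => place at 9.
322 hashes to 2, h2=11; 2 taken => place at 0.
797 hashes to 3; slot 3 is free => place at 3.
75 hashes to 2, h2=4; 2,6 taken => place at 10.
673 hashes to 2, h2=2; 2 taken => place at 4.
949 hashes to 8; slot 8 is free => place at 8.
Table: [322, —, 465, 797, 673, —, 324, —, 949, 150, 75, —, —]
Lookup 569: h=2, h2=6, probe 2,8,1 → slot 1 empty, not found.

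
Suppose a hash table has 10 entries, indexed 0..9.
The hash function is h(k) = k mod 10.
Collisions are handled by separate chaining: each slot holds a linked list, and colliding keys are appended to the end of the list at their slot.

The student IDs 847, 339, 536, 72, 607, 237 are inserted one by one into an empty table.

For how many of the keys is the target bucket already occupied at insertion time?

2

847 → bucket 7
339 → bucket 9
536 → bucket 6
72 → bucket 2
607 → bucket 7 (collision)
237 → bucket 7 (collision)
Final buckets:
0: -
1: -
2: 72
3: -
4: -
5: -
6: 536
7: 847 -> 607 -> 237
8: -
9: 339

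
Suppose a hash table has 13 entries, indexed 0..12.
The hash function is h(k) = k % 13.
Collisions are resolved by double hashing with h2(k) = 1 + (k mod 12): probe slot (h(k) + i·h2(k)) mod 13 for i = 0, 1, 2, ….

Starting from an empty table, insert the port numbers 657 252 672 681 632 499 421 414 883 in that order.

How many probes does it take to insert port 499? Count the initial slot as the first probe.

2

657 hashes to 7; slot 7 is free => place at 7.
252 hashes to 5; slot 5 is free => place at 5.
672 hashes to 9; slot 9 is free => place at 9.
681 hashes to 5, h2=10; 5 taken => place at 2.
632 hashes to 8; slot 8 is free => place at 8.
499 hashes to 5, h2=8; 5 taken => place at 0.
421 hashes to 5, h2=2; 5,7,9 taken => place at 11.
414 hashes to 11, h2=7; 11,5 taken => place at 12.
883 hashes to 12, h2=8; 12,7,2 taken => place at 10.
Table: [499, ∅, 681, ∅, ∅, 252, ∅, 657, 632, 672, 883, 421, 414]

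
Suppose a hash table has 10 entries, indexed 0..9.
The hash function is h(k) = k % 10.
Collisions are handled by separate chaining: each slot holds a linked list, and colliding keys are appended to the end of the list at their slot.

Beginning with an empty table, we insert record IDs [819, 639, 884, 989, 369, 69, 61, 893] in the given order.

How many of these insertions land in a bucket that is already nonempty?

819 -> bucket 9
639 -> bucket 9 (collision)
884 -> bucket 4
989 -> bucket 9 (collision)
369 -> bucket 9 (collision)
69 -> bucket 9 (collision)
61 -> bucket 1
893 -> bucket 3
Final buckets:
0: -
1: 61
2: -
3: 893
4: 884
5: -
6: -
7: -
8: -
9: 819 -> 639 -> 989 -> 369 -> 69

4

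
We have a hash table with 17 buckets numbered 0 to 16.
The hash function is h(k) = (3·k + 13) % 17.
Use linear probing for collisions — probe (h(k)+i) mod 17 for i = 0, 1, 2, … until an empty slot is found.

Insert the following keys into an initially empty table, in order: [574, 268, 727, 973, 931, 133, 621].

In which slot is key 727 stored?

3

574 hashes to 1; slot 1 is free -> place at 1.
268 hashes to 1; 1 taken -> place at 2.
727 hashes to 1; 1,2 taken -> place at 3.
973 hashes to 8; slot 8 is free -> place at 8.
931 hashes to 1; 1,2,3 taken -> place at 4.
133 hashes to 4; 4 taken -> place at 5.
621 hashes to 6; slot 6 is free -> place at 6.
Table: [∅, 574, 268, 727, 931, 133, 621, ∅, 973, ∅, ∅, ∅, ∅, ∅, ∅, ∅, ∅]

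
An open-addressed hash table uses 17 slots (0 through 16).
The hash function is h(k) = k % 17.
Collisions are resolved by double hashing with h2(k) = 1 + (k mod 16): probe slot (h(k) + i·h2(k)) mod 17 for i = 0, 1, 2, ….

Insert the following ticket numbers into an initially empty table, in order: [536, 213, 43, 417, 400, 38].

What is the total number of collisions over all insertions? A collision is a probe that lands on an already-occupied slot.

536: h=9 => slot 9
213: h=9, h2=6, probe 9,15 => slot 15
43: h=9, h2=12, probe 9,4 => slot 4
417: h=9, h2=2, probe 9,11 => slot 11
400: h=9, h2=1, probe 9,10 => slot 10
38: h=4, h2=7, probe 4,11,1 => slot 1
Table: [_, 38, _, _, 43, _, _, _, _, 536, 400, 417, _, _, _, 213, _]

6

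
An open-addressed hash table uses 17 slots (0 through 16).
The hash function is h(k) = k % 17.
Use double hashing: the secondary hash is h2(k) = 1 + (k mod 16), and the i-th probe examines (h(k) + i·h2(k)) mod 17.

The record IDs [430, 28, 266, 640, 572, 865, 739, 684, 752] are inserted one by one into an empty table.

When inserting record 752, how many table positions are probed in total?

430: h=5 → slot 5
28: h=11 → slot 11
266: h=11, h2=11, probe 11,5,16 → slot 16
640: h=11, h2=1, probe 11,12 → slot 12
572: h=11, h2=13, probe 11,7 → slot 7
865: h=15 → slot 15
739: h=8 → slot 8
684: h=4 → slot 4
752: h=4, h2=1, probe 4,5,6 → slot 6
Table: [—, —, —, —, 684, 430, 752, 572, 739, —, —, 28, 640, —, —, 865, 266]

3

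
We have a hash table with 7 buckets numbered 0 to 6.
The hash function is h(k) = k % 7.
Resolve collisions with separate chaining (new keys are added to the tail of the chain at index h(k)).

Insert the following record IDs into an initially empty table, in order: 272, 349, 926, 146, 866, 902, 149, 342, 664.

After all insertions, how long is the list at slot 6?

6

272 -> bucket 6
349 -> bucket 6 (collision)
926 -> bucket 2
146 -> bucket 6 (collision)
866 -> bucket 5
902 -> bucket 6 (collision)
149 -> bucket 2 (collision)
342 -> bucket 6 (collision)
664 -> bucket 6 (collision)
Final buckets:
0: .
1: .
2: 926 -> 149
3: .
4: .
5: 866
6: 272 -> 349 -> 146 -> 902 -> 342 -> 664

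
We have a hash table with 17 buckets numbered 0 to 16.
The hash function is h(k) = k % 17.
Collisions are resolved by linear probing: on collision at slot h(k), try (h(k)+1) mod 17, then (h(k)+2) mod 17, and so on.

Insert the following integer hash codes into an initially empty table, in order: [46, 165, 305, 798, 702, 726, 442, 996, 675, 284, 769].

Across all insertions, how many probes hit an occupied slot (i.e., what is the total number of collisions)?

15

46 hashes to 12; slot 12 is free -> place at 12.
165 hashes to 12; 12 taken -> place at 13.
305 hashes to 16; slot 16 is free -> place at 16.
798 hashes to 16; 16 taken -> place at 0.
702 hashes to 5; slot 5 is free -> place at 5.
726 hashes to 12; 12,13 taken -> place at 14.
442 hashes to 0; 0 taken -> place at 1.
996 hashes to 10; slot 10 is free -> place at 10.
675 hashes to 12; 12,13,14 taken -> place at 15.
284 hashes to 12; 12,13,14,15,16,0,1 taken -> place at 2.
769 hashes to 4; slot 4 is free -> place at 4.
Table: [798, 442, 284, ∅, 769, 702, ∅, ∅, ∅, ∅, 996, ∅, 46, 165, 726, 675, 305]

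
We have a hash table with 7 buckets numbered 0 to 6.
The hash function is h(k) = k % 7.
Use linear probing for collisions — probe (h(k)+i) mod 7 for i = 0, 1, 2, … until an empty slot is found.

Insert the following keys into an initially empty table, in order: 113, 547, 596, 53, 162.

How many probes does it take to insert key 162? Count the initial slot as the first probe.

5

Insert 113: h=1, slot 1 empty → index 1.
Insert 547: h=1, slot 1 occupied → index 2.
Insert 596: h=1, slots 1,2 occupied → index 3.
Insert 53: h=4, slot 4 empty → index 4.
Insert 162: h=1, slots 1,2,3,4 occupied → index 5.
Table: [—, 113, 547, 596, 53, 162, —]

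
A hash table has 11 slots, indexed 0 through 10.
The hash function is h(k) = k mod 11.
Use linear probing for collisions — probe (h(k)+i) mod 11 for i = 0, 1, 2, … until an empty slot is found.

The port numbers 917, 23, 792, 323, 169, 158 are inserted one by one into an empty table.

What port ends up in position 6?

169

Insert 917: h=4, slot 4 empty -> index 4.
Insert 23: h=1, slot 1 empty -> index 1.
Insert 792: h=0, slot 0 empty -> index 0.
Insert 323: h=4, slot 4 occupied -> index 5.
Insert 169: h=4, slots 4,5 occupied -> index 6.
Insert 158: h=4, slots 4,5,6 occupied -> index 7.
Table: [792, 23, —, —, 917, 323, 169, 158, —, —, —]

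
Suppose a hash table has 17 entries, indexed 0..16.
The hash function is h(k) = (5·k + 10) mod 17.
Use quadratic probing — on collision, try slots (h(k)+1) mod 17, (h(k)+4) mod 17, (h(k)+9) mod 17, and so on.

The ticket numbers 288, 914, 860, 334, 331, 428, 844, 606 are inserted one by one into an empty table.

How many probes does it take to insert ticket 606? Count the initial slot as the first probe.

288 hashes to 5; slot 5 is free -> place at 5.
914 hashes to 7; slot 7 is free -> place at 7.
860 hashes to 9; slot 9 is free -> place at 9.
334 hashes to 14; slot 14 is free -> place at 14.
331 hashes to 16; slot 16 is free -> place at 16.
428 hashes to 8; slot 8 is free -> place at 8.
844 hashes to 14; 14 taken -> place at 15.
606 hashes to 14; 14,15 taken -> place at 1.
Table: [., 606, ., ., ., 288, ., 914, 428, 860, ., ., ., ., 334, 844, 331]

3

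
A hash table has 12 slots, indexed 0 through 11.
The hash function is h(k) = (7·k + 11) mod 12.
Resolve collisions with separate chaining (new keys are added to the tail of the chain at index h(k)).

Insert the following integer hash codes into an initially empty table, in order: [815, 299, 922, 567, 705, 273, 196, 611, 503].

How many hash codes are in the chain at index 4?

4

Insert 815: h=4, bucket 4 empty → new chain.
Insert 299: h=4, bucket 4 nonempty → append to chain.
Insert 922: h=9, bucket 9 empty → new chain.
Insert 567: h=8, bucket 8 empty → new chain.
Insert 705: h=2, bucket 2 empty → new chain.
Insert 273: h=2, bucket 2 nonempty → append to chain.
Insert 196: h=3, bucket 3 empty → new chain.
Insert 611: h=4, bucket 4 nonempty → append to chain.
Insert 503: h=4, bucket 4 nonempty → append to chain.
Final buckets:
0: _
1: _
2: 705 -> 273
3: 196
4: 815 -> 299 -> 611 -> 503
5: _
6: _
7: _
8: 567
9: 922
10: _
11: _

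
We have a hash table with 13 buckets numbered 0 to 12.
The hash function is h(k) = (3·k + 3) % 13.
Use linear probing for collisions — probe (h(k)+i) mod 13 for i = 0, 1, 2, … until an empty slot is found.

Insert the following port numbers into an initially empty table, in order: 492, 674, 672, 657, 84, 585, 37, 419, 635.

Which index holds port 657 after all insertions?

492: h=10 => slot 10
674: h=10, probe 10,11 => slot 11
672: h=4 => slot 4
657: h=11, probe 11,12 => slot 12
84: h=8 => slot 8
585: h=3 => slot 3
37: h=10, probe 10,11,12,0 => slot 0
419: h=12, probe 12,0,1 => slot 1
635: h=10, probe 10,11,12,0,1,2 => slot 2
Table: [37, 419, 635, 585, 672, -, -, -, 84, -, 492, 674, 657]

12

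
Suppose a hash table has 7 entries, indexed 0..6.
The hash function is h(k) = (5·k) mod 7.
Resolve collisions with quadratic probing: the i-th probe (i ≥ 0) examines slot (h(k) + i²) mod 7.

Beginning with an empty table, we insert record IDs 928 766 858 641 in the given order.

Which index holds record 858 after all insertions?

928: h=6 => slot 6
766: h=1 => slot 1
858: h=6, probe 6,0 => slot 0
641: h=6, probe 6,0,3 => slot 3
Table: [858, 766, ., 641, ., ., 928]

0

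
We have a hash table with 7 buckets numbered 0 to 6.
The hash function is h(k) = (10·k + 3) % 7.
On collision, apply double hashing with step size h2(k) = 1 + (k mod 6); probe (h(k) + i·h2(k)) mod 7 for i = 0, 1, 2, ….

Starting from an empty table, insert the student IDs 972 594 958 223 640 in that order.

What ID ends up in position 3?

Insert 972: h=0, slot 0 empty -> index 0.
Insert 594: h=0, h2=1, slot 0 occupied -> index 1.
Insert 958: h=0, h2=5, slot 0 occupied -> index 5.
Insert 223: h=0, h2=2, slot 0 occupied -> index 2.
Insert 640: h=5, h2=5, slot 5 occupied -> index 3.
Table: [972, 594, 223, 640, ∅, 958, ∅]

640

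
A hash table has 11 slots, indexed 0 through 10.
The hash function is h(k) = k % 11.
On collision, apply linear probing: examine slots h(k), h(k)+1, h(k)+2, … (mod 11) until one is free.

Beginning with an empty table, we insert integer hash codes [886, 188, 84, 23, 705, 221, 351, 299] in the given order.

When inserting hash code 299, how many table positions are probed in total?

886 hashes to 6; slot 6 is free -> place at 6.
188 hashes to 1; slot 1 is free -> place at 1.
84 hashes to 7; slot 7 is free -> place at 7.
23 hashes to 1; 1 taken -> place at 2.
705 hashes to 1; 1,2 taken -> place at 3.
221 hashes to 1; 1,2,3 taken -> place at 4.
351 hashes to 10; slot 10 is free -> place at 10.
299 hashes to 2; 2,3,4 taken -> place at 5.
Table: [-, 188, 23, 705, 221, 299, 886, 84, -, -, 351]

4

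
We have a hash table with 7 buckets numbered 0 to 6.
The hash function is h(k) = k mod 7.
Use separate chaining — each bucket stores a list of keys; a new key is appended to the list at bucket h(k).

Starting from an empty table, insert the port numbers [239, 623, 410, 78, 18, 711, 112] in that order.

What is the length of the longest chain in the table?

Insert 239: h=1, bucket 1 empty → new chain.
Insert 623: h=0, bucket 0 empty → new chain.
Insert 410: h=4, bucket 4 empty → new chain.
Insert 78: h=1, bucket 1 nonempty → append to chain.
Insert 18: h=4, bucket 4 nonempty → append to chain.
Insert 711: h=4, bucket 4 nonempty → append to chain.
Insert 112: h=0, bucket 0 nonempty → append to chain.
Final buckets:
0: 623 -> 112
1: 239 -> 78
2: —
3: —
4: 410 -> 18 -> 711
5: —
6: —

3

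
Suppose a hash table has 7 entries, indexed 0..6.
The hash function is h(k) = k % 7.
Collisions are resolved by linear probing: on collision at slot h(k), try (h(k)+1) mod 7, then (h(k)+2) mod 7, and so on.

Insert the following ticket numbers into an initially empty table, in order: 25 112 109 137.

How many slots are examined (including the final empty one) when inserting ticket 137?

3

25: h=4 → slot 4
112: h=0 → slot 0
109: h=4, probe 4,5 → slot 5
137: h=4, probe 4,5,6 → slot 6
Table: [112, _, _, _, 25, 109, 137]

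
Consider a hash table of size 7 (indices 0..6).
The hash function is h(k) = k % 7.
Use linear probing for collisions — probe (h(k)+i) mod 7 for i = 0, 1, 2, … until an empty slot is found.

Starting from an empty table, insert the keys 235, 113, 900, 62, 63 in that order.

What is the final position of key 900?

5

Insert 235: h=4, slot 4 empty -> index 4.
Insert 113: h=1, slot 1 empty -> index 1.
Insert 900: h=4, slot 4 occupied -> index 5.
Insert 62: h=6, slot 6 empty -> index 6.
Insert 63: h=0, slot 0 empty -> index 0.
Table: [63, 113, ∅, ∅, 235, 900, 62]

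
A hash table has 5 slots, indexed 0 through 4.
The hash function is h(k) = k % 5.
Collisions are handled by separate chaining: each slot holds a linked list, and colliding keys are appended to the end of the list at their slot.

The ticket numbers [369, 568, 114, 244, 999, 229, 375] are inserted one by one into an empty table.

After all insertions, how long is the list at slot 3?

1

369 → bucket 4
568 → bucket 3
114 → bucket 4 (collision)
244 → bucket 4 (collision)
999 → bucket 4 (collision)
229 → bucket 4 (collision)
375 → bucket 0
Final buckets:
0: 375
1: ∅
2: ∅
3: 568
4: 369 -> 114 -> 244 -> 999 -> 229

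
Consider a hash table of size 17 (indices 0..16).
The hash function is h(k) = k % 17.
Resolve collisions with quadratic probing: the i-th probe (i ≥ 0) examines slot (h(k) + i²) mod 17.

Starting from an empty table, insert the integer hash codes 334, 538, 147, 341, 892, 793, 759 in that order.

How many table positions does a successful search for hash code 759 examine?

334 hashes to 11; slot 11 is free -> place at 11.
538 hashes to 11; 11 taken -> place at 12.
147 hashes to 11; 11,12 taken -> place at 15.
341 hashes to 1; slot 1 is free -> place at 1.
892 hashes to 8; slot 8 is free -> place at 8.
793 hashes to 11; 11,12,15 taken -> place at 3.
759 hashes to 11; 11,12,15,3 taken -> place at 10.
Table: [., 341, ., 793, ., ., ., ., 892, ., 759, 334, 538, ., ., 147, .]
Lookup 759: h=11, probe 11,12,15,3,10 → found at 10.

5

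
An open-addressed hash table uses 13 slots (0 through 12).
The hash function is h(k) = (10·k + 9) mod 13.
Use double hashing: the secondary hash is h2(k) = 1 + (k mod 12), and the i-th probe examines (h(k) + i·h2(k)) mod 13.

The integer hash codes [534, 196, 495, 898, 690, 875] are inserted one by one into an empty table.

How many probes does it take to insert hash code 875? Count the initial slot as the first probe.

534 hashes to 6; slot 6 is free => place at 6.
196 hashes to 6, h2=5; 6 taken => place at 11.
495 hashes to 6, h2=4; 6 taken => place at 10.
898 hashes to 6, h2=11; 6 taken => place at 4.
690 hashes to 6, h2=7; 6 taken => place at 0.
875 hashes to 10, h2=12; 10 taken => place at 9.
Table: [690, -, -, -, 898, -, 534, -, -, 875, 495, 196, -]

2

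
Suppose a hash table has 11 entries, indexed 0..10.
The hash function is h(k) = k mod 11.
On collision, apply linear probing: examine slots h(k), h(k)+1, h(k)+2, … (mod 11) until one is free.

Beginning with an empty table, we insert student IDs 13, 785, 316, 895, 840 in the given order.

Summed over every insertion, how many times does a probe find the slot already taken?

3

Insert 13: h=2, slot 2 empty → index 2.
Insert 785: h=4, slot 4 empty → index 4.
Insert 316: h=8, slot 8 empty → index 8.
Insert 895: h=4, slot 4 occupied → index 5.
Insert 840: h=4, slots 4,5 occupied → index 6.
Table: [∅, ∅, 13, ∅, 785, 895, 840, ∅, 316, ∅, ∅]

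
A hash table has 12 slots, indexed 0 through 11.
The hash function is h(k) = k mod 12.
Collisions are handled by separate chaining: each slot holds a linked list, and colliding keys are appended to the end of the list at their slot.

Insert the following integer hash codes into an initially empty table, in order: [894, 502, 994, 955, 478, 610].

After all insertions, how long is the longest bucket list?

4

Insert 894: h=6, bucket 6 empty -> new chain.
Insert 502: h=10, bucket 10 empty -> new chain.
Insert 994: h=10, bucket 10 nonempty -> append to chain.
Insert 955: h=7, bucket 7 empty -> new chain.
Insert 478: h=10, bucket 10 nonempty -> append to chain.
Insert 610: h=10, bucket 10 nonempty -> append to chain.
Final buckets:
0: .
1: .
2: .
3: .
4: .
5: .
6: 894
7: 955
8: .
9: .
10: 502 -> 994 -> 478 -> 610
11: .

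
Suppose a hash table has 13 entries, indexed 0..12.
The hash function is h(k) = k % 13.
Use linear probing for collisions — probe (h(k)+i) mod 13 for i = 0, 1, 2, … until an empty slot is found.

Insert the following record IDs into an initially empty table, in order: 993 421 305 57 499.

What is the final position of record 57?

8

993: h=5 => slot 5
421: h=5, probe 5,6 => slot 6
305: h=6, probe 6,7 => slot 7
57: h=5, probe 5,6,7,8 => slot 8
499: h=5, probe 5,6,7,8,9 => slot 9
Table: [—, —, —, —, —, 993, 421, 305, 57, 499, —, —, —]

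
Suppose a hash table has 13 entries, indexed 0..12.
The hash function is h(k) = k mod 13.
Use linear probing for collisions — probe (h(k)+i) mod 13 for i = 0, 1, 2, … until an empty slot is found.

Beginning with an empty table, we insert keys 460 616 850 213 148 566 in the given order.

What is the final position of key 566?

10

460 hashes to 5; slot 5 is free -> place at 5.
616 hashes to 5; 5 taken -> place at 6.
850 hashes to 5; 5,6 taken -> place at 7.
213 hashes to 5; 5,6,7 taken -> place at 8.
148 hashes to 5; 5,6,7,8 taken -> place at 9.
566 hashes to 7; 7,8,9 taken -> place at 10.
Table: [_, _, _, _, _, 460, 616, 850, 213, 148, 566, _, _]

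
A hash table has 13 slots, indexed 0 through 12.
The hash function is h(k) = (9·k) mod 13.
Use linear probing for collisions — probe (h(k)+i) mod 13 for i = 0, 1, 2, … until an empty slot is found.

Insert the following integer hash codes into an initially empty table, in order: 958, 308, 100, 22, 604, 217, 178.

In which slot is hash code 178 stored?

Insert 958: h=3, slot 3 empty -> index 3.
Insert 308: h=3, slot 3 occupied -> index 4.
Insert 100: h=3, slots 3,4 occupied -> index 5.
Insert 22: h=3, slots 3,4,5 occupied -> index 6.
Insert 604: h=2, slot 2 empty -> index 2.
Insert 217: h=3, slots 3,4,5,6 occupied -> index 7.
Insert 178: h=3, slots 3,4,5,6,7 occupied -> index 8.
Table: [—, —, 604, 958, 308, 100, 22, 217, 178, —, —, —, —]

8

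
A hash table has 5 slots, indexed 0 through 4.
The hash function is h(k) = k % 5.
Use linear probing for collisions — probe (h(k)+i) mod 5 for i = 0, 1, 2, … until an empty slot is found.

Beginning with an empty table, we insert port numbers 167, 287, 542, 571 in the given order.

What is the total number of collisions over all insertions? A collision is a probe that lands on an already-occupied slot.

167: h=2 -> slot 2
287: h=2, probe 2,3 -> slot 3
542: h=2, probe 2,3,4 -> slot 4
571: h=1 -> slot 1
Table: [_, 571, 167, 287, 542]

3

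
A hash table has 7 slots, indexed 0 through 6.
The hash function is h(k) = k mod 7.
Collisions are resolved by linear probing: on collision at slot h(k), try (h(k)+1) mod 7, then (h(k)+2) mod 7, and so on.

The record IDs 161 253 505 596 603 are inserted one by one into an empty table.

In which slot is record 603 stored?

4

Insert 161: h=0, slot 0 empty => index 0.
Insert 253: h=1, slot 1 empty => index 1.
Insert 505: h=1, slot 1 occupied => index 2.
Insert 596: h=1, slots 1,2 occupied => index 3.
Insert 603: h=1, slots 1,2,3 occupied => index 4.
Table: [161, 253, 505, 596, 603, _, _]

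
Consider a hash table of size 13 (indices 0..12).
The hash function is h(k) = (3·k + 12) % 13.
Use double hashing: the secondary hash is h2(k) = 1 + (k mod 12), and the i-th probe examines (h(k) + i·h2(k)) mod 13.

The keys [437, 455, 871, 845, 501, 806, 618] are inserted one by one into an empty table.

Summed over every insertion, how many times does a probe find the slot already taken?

5

437 hashes to 10; slot 10 is free → place at 10.
455 hashes to 12; slot 12 is free → place at 12.
871 hashes to 12, h2=8; 12 taken → place at 7.
845 hashes to 12, h2=6; 12 taken → place at 5.
501 hashes to 7, h2=10; 7 taken → place at 4.
806 hashes to 12, h2=3; 12 taken → place at 2.
618 hashes to 7, h2=7; 7 taken → place at 1.
Table: [., 618, 806, ., 501, 845, ., 871, ., ., 437, ., 455]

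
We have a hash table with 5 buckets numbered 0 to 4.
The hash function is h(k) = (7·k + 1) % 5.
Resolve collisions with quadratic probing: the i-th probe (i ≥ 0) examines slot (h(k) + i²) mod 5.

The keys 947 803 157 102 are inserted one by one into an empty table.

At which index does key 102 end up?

947 hashes to 0; slot 0 is free -> place at 0.
803 hashes to 2; slot 2 is free -> place at 2.
157 hashes to 0; 0 taken -> place at 1.
102 hashes to 0; 0,1 taken -> place at 4.
Table: [947, 157, 803, _, 102]

4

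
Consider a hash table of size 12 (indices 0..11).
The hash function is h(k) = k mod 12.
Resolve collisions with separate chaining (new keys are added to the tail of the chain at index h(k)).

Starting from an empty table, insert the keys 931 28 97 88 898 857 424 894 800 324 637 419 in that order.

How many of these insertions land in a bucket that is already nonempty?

931 -> bucket 7
28 -> bucket 4
97 -> bucket 1
88 -> bucket 4 (collision)
898 -> bucket 10
857 -> bucket 5
424 -> bucket 4 (collision)
894 -> bucket 6
800 -> bucket 8
324 -> bucket 0
637 -> bucket 1 (collision)
419 -> bucket 11
Final buckets:
0: 324
1: 97 -> 637
2: —
3: —
4: 28 -> 88 -> 424
5: 857
6: 894
7: 931
8: 800
9: —
10: 898
11: 419

3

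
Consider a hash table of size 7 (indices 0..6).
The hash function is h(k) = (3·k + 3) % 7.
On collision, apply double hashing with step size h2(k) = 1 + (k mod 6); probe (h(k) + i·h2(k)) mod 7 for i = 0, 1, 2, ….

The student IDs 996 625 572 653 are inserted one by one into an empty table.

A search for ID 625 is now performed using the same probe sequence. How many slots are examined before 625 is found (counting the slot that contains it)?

2

Insert 996: h=2, slot 2 empty -> index 2.
Insert 625: h=2, h2=2, slot 2 occupied -> index 4.
Insert 572: h=4, h2=3, slot 4 occupied -> index 0.
Insert 653: h=2, h2=6, slot 2 occupied -> index 1.
Table: [572, 653, 996, —, 625, —, —]
Lookup 625: h=2, h2=2, probe 2,4 → found at 4.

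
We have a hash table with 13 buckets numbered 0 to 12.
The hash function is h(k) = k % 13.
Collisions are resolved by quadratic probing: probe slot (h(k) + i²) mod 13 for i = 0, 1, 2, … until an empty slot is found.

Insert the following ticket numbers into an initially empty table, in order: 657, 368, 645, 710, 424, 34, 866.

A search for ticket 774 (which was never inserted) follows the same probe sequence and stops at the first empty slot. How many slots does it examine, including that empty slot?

657: h=7 -> slot 7
368: h=4 -> slot 4
645: h=8 -> slot 8
710: h=8, probe 8,9 -> slot 9
424: h=8, probe 8,9,12 -> slot 12
34: h=8, probe 8,9,12,4,11 -> slot 11
866: h=8, probe 8,9,12,4,11,7,5 -> slot 5
Table: [_, _, _, _, 368, 866, _, 657, 645, 710, _, 34, 424]
Lookup 774: h=7, probe 7,8,11,3 → slot 3 empty, not found.

4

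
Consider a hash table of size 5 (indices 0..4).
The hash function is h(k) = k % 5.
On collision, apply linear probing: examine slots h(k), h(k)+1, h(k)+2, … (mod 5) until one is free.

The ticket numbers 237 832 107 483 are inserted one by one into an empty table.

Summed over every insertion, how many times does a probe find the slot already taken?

237 hashes to 2; slot 2 is free => place at 2.
832 hashes to 2; 2 taken => place at 3.
107 hashes to 2; 2,3 taken => place at 4.
483 hashes to 3; 3,4 taken => place at 0.
Table: [483, ., 237, 832, 107]

5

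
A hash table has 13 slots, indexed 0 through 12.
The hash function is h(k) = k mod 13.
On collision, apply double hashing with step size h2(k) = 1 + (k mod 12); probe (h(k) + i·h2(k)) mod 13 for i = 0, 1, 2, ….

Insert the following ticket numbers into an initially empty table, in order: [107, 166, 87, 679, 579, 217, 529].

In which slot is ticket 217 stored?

Insert 107: h=3, slot 3 empty -> index 3.
Insert 166: h=10, slot 10 empty -> index 10.
Insert 87: h=9, slot 9 empty -> index 9.
Insert 679: h=3, h2=8, slot 3 occupied -> index 11.
Insert 579: h=7, slot 7 empty -> index 7.
Insert 217: h=9, h2=2, slots 9,11 occupied -> index 0.
Insert 529: h=9, h2=2, slots 9,11,0 occupied -> index 2.
Table: [217, ., 529, 107, ., ., ., 579, ., 87, 166, 679, .]

0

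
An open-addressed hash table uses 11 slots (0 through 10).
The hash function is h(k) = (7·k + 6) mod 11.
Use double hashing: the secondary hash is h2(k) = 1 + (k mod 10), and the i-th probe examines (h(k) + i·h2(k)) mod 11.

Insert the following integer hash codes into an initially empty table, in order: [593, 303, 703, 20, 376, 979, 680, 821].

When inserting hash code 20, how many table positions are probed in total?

Insert 593: h=10, slot 10 empty -> index 10.
Insert 303: h=4, slot 4 empty -> index 4.
Insert 703: h=10, h2=4, slot 10 occupied -> index 3.
Insert 20: h=3, h2=1, slots 3,4 occupied -> index 5.
Insert 376: h=9, slot 9 empty -> index 9.
Insert 979: h=6, slot 6 empty -> index 6.
Insert 680: h=3, h2=1, slots 3,4,5,6 occupied -> index 7.
Insert 821: h=0, slot 0 empty -> index 0.
Table: [821, _, _, 703, 303, 20, 979, 680, _, 376, 593]

3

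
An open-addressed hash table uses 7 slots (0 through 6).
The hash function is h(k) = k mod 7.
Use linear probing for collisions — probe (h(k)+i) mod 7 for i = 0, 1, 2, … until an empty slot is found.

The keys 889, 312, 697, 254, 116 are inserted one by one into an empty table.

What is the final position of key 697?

Insert 889: h=0, slot 0 empty => index 0.
Insert 312: h=4, slot 4 empty => index 4.
Insert 697: h=4, slot 4 occupied => index 5.
Insert 254: h=2, slot 2 empty => index 2.
Insert 116: h=4, slots 4,5 occupied => index 6.
Table: [889, ∅, 254, ∅, 312, 697, 116]

5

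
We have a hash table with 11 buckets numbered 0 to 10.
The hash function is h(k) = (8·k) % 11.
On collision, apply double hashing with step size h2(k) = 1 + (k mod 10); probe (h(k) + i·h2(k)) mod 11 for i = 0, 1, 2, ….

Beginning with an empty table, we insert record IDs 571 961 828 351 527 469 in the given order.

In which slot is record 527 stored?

0

Insert 571: h=3, slot 3 empty => index 3.
Insert 961: h=10, slot 10 empty => index 10.
Insert 828: h=2, slot 2 empty => index 2.
Insert 351: h=3, h2=2, slot 3 occupied => index 5.
Insert 527: h=3, h2=8, slot 3 occupied => index 0.
Insert 469: h=1, slot 1 empty => index 1.
Table: [527, 469, 828, 571, —, 351, —, —, —, —, 961]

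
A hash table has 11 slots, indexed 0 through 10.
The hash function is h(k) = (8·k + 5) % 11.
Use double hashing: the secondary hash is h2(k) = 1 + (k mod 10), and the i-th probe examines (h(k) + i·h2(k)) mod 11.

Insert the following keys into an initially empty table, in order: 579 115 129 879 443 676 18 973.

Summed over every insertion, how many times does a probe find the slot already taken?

5

Insert 579: h=6, slot 6 empty => index 6.
Insert 115: h=1, slot 1 empty => index 1.
Insert 129: h=3, slot 3 empty => index 3.
Insert 879: h=8, slot 8 empty => index 8.
Insert 443: h=7, slot 7 empty => index 7.
Insert 676: h=1, h2=7, slots 1,8 occupied => index 4.
Insert 18: h=6, h2=9, slots 6,4 occupied => index 2.
Insert 973: h=1, h2=4, slot 1 occupied => index 5.
Table: [-, 115, 18, 129, 676, 973, 579, 443, 879, -, -]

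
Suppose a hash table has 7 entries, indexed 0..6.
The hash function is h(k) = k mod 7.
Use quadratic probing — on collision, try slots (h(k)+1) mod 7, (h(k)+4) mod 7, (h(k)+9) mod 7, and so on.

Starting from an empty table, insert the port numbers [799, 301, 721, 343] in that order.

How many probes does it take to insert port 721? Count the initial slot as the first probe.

799 hashes to 1; slot 1 is free => place at 1.
301 hashes to 0; slot 0 is free => place at 0.
721 hashes to 0; 0,1 taken => place at 4.
343 hashes to 0; 0,1,4 taken => place at 2.
Table: [301, 799, 343, -, 721, -, -]

3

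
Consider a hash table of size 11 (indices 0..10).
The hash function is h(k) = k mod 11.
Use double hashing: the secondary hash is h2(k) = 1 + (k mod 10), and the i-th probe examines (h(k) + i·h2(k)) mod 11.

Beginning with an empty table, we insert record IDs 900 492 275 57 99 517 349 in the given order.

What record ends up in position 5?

517

Insert 900: h=9, slot 9 empty -> index 9.
Insert 492: h=8, slot 8 empty -> index 8.
Insert 275: h=0, slot 0 empty -> index 0.
Insert 57: h=2, slot 2 empty -> index 2.
Insert 99: h=0, h2=10, slot 0 occupied -> index 10.
Insert 517: h=0, h2=8, slots 0,8 occupied -> index 5.
Insert 349: h=8, h2=10, slot 8 occupied -> index 7.
Table: [275, -, 57, -, -, 517, -, 349, 492, 900, 99]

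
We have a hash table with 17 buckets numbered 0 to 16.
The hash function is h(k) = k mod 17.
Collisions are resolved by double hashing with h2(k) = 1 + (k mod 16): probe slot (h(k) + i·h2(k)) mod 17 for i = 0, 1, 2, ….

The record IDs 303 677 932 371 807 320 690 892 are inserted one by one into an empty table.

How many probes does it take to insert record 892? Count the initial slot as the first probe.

Insert 303: h=14, slot 14 empty -> index 14.
Insert 677: h=14, h2=6, slot 14 occupied -> index 3.
Insert 932: h=14, h2=5, slot 14 occupied -> index 2.
Insert 371: h=14, h2=4, slot 14 occupied -> index 1.
Insert 807: h=8, slot 8 empty -> index 8.
Insert 320: h=14, h2=1, slot 14 occupied -> index 15.
Insert 690: h=10, slot 10 empty -> index 10.
Insert 892: h=8, h2=13, slot 8 occupied -> index 4.
Table: [-, 371, 932, 677, 892, -, -, -, 807, -, 690, -, -, -, 303, 320, -]

2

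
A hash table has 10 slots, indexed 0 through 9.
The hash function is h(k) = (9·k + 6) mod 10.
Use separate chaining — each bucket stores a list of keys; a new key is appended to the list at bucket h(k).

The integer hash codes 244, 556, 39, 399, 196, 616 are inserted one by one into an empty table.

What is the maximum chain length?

Insert 244: h=2, bucket 2 empty → new chain.
Insert 556: h=0, bucket 0 empty → new chain.
Insert 39: h=7, bucket 7 empty → new chain.
Insert 399: h=7, bucket 7 nonempty → append to chain.
Insert 196: h=0, bucket 0 nonempty → append to chain.
Insert 616: h=0, bucket 0 nonempty → append to chain.
Final buckets:
0: 556 -> 196 -> 616
1: -
2: 244
3: -
4: -
5: -
6: -
7: 39 -> 399
8: -
9: -

3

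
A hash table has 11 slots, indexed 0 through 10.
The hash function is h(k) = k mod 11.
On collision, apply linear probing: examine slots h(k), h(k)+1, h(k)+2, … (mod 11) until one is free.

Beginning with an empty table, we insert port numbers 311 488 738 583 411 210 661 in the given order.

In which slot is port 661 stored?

6

311: h=3 → slot 3
488: h=4 → slot 4
738: h=1 → slot 1
583: h=0 → slot 0
411: h=4, probe 4,5 → slot 5
210: h=1, probe 1,2 → slot 2
661: h=1, probe 1,2,3,4,5,6 → slot 6
Table: [583, 738, 210, 311, 488, 411, 661, _, _, _, _]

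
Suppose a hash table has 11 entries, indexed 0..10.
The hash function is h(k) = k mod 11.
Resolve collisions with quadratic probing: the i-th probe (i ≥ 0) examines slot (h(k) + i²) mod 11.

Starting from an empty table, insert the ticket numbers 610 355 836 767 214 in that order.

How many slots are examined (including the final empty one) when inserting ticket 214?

2

610: h=5 -> slot 5
355: h=3 -> slot 3
836: h=0 -> slot 0
767: h=8 -> slot 8
214: h=5, probe 5,6 -> slot 6
Table: [836, ., ., 355, ., 610, 214, ., 767, ., .]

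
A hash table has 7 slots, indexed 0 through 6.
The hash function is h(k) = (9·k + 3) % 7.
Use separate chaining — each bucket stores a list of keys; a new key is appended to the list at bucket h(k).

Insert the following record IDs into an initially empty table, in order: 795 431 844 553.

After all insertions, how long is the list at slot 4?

Insert 795: h=4, bucket 4 empty -> new chain.
Insert 431: h=4, bucket 4 nonempty -> append to chain.
Insert 844: h=4, bucket 4 nonempty -> append to chain.
Insert 553: h=3, bucket 3 empty -> new chain.
Final buckets:
0: _
1: _
2: _
3: 553
4: 795 -> 431 -> 844
5: _
6: _

3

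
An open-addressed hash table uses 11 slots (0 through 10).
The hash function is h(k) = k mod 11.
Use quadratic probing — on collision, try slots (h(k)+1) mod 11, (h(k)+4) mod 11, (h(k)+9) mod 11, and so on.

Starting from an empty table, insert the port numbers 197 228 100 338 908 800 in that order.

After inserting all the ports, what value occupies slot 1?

100

197 hashes to 10; slot 10 is free => place at 10.
228 hashes to 8; slot 8 is free => place at 8.
100 hashes to 1; slot 1 is free => place at 1.
338 hashes to 8; 8 taken => place at 9.
908 hashes to 6; slot 6 is free => place at 6.
800 hashes to 8; 8,9,1,6 taken => place at 2.
Table: [—, 100, 800, —, —, —, 908, —, 228, 338, 197]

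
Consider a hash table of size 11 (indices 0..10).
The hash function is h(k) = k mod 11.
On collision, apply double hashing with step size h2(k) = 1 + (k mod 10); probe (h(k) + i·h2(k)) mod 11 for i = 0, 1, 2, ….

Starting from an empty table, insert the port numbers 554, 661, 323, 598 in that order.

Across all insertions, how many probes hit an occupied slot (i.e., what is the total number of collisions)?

2

554: h=4 -> slot 4
661: h=1 -> slot 1
323: h=4, h2=4, probe 4,8 -> slot 8
598: h=4, h2=9, probe 4,2 -> slot 2
Table: [—, 661, 598, —, 554, —, —, —, 323, —, —]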